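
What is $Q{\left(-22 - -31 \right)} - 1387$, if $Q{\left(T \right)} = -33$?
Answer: $-1420$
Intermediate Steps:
$Q{\left(-22 - -31 \right)} - 1387 = -33 - 1387 = -1420$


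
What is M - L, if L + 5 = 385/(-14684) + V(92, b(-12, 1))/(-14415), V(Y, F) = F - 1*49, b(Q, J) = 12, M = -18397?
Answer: -3893027058653/211669860 ≈ -18392.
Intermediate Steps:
V(Y, F) = -49 + F (V(Y, F) = F - 49 = -49 + F)
L = -1063355767/211669860 (L = -5 + (385/(-14684) + (-49 + 12)/(-14415)) = -5 + (385*(-1/14684) - 37*(-1/14415)) = -5 + (-385/14684 + 37/14415) = -5 - 5006467/211669860 = -1063355767/211669860 ≈ -5.0237)
M - L = -18397 - 1*(-1063355767/211669860) = -18397 + 1063355767/211669860 = -3893027058653/211669860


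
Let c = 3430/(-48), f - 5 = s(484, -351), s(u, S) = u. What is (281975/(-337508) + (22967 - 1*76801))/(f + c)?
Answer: -109018125882/845541917 ≈ -128.93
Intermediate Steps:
f = 489 (f = 5 + 484 = 489)
c = -1715/24 (c = -1/48*3430 = -1715/24 ≈ -71.458)
(281975/(-337508) + (22967 - 1*76801))/(f + c) = (281975/(-337508) + (22967 - 1*76801))/(489 - 1715/24) = (281975*(-1/337508) + (22967 - 76801))/(10021/24) = (-281975/337508 - 53834)*(24/10021) = -18169687647/337508*24/10021 = -109018125882/845541917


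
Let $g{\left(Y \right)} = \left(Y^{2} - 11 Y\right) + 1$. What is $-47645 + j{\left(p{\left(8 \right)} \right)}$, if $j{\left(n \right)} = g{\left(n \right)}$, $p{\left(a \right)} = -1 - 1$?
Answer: $-47618$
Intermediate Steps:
$p{\left(a \right)} = -2$ ($p{\left(a \right)} = -1 - 1 = -2$)
$g{\left(Y \right)} = 1 + Y^{2} - 11 Y$
$j{\left(n \right)} = 1 + n^{2} - 11 n$
$-47645 + j{\left(p{\left(8 \right)} \right)} = -47645 + \left(1 + \left(-2\right)^{2} - -22\right) = -47645 + \left(1 + 4 + 22\right) = -47645 + 27 = -47618$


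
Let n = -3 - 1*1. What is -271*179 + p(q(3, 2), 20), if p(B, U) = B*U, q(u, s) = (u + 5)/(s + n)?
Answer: -48589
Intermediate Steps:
n = -4 (n = -3 - 1 = -4)
q(u, s) = (5 + u)/(-4 + s) (q(u, s) = (u + 5)/(s - 4) = (5 + u)/(-4 + s))
-271*179 + p(q(3, 2), 20) = -271*179 + ((5 + 3)/(-4 + 2))*20 = -48509 + (8/(-2))*20 = -48509 - ½*8*20 = -48509 - 4*20 = -48509 - 80 = -48589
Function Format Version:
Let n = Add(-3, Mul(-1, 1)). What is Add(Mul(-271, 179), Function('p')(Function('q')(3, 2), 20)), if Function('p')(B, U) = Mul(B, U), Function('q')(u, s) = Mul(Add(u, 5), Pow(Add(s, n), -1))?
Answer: -48589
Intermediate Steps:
n = -4 (n = Add(-3, -1) = -4)
Function('q')(u, s) = Mul(Pow(Add(-4, s), -1), Add(5, u)) (Function('q')(u, s) = Mul(Add(u, 5), Pow(Add(s, -4), -1)) = Mul(Add(5, u), Pow(Add(-4, s), -1)) = Mul(Pow(Add(-4, s), -1), Add(5, u)))
Add(Mul(-271, 179), Function('p')(Function('q')(3, 2), 20)) = Add(Mul(-271, 179), Mul(Mul(Pow(Add(-4, 2), -1), Add(5, 3)), 20)) = Add(-48509, Mul(Mul(Pow(-2, -1), 8), 20)) = Add(-48509, Mul(Mul(Rational(-1, 2), 8), 20)) = Add(-48509, Mul(-4, 20)) = Add(-48509, -80) = -48589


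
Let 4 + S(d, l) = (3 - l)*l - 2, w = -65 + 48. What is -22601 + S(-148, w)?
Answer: -22947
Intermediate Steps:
w = -17
S(d, l) = -6 + l*(3 - l) (S(d, l) = -4 + ((3 - l)*l - 2) = -4 + (l*(3 - l) - 2) = -4 + (-2 + l*(3 - l)) = -6 + l*(3 - l))
-22601 + S(-148, w) = -22601 + (-6 - 1*(-17)**2 + 3*(-17)) = -22601 + (-6 - 1*289 - 51) = -22601 + (-6 - 289 - 51) = -22601 - 346 = -22947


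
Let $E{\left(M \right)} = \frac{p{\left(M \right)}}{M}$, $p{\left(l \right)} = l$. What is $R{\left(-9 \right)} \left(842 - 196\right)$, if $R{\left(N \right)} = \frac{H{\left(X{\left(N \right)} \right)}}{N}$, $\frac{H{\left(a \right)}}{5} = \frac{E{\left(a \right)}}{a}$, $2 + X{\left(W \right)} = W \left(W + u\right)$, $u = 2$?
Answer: $- \frac{3230}{549} \approx -5.8834$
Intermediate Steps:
$E{\left(M \right)} = 1$ ($E{\left(M \right)} = \frac{M}{M} = 1$)
$X{\left(W \right)} = -2 + W \left(2 + W\right)$ ($X{\left(W \right)} = -2 + W \left(W + 2\right) = -2 + W \left(2 + W\right)$)
$H{\left(a \right)} = \frac{5}{a}$ ($H{\left(a \right)} = 5 \cdot 1 \frac{1}{a} = \frac{5}{a}$)
$R{\left(N \right)} = \frac{5}{N \left(-2 + N^{2} + 2 N\right)}$ ($R{\left(N \right)} = \frac{5 \frac{1}{-2 + N^{2} + 2 N}}{N} = \frac{5}{N \left(-2 + N^{2} + 2 N\right)}$)
$R{\left(-9 \right)} \left(842 - 196\right) = \frac{5}{\left(-9\right) \left(-2 + \left(-9\right)^{2} + 2 \left(-9\right)\right)} \left(842 - 196\right) = 5 \left(- \frac{1}{9}\right) \frac{1}{-2 + 81 - 18} \cdot 646 = 5 \left(- \frac{1}{9}\right) \frac{1}{61} \cdot 646 = \left(- \frac{5}{549}\right) 646 = - \frac{3230}{549}$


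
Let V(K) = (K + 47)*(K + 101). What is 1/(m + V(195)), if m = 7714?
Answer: 1/79346 ≈ 1.2603e-5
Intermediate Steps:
V(K) = (47 + K)*(101 + K)
1/(m + V(195)) = 1/(7714 + (4747 + 195² + 148*195)) = 1/(7714 + (4747 + 38025 + 28860)) = 1/(7714 + 71632) = 1/79346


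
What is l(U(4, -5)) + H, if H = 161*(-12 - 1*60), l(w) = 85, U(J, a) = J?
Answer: -11507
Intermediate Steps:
H = -11592 (H = 161*(-12 - 60) = 161*(-72) = -11592)
l(U(4, -5)) + H = 85 - 11592 = -11507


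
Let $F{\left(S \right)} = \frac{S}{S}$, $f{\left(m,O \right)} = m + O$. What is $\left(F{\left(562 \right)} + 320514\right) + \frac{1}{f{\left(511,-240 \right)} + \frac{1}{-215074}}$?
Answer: $\frac{18681233977369}{58285053} \approx 3.2052 \cdot 10^{5}$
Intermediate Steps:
$f{\left(m,O \right)} = O + m$
$F{\left(S \right)} = 1$
$\left(F{\left(562 \right)} + 320514\right) + \frac{1}{f{\left(511,-240 \right)} + \frac{1}{-215074}} = \left(1 + 320514\right) + \frac{1}{\left(-240 + 511\right) + \frac{1}{-215074}} = 320515 + \frac{1}{271 - \frac{1}{215074}} = 320515 + \frac{1}{\frac{58285053}{215074}} = 320515 + \frac{215074}{58285053} = \frac{18681233977369}{58285053}$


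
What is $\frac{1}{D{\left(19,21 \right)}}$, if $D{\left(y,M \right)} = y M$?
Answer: $\frac{1}{399} \approx 0.0025063$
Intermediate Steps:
$D{\left(y,M \right)} = M y$
$\frac{1}{D{\left(19,21 \right)}} = \frac{1}{21 \cdot 19} = \frac{1}{399}$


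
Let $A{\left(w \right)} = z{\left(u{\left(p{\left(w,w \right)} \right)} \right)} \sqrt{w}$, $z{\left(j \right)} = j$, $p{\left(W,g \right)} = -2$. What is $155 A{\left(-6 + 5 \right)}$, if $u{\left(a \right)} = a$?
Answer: $- 310 i \approx - 310.0 i$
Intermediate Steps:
$A{\left(w \right)} = - 2 \sqrt{w}$
$155 A{\left(-6 + 5 \right)} = 155 \left(- 2 \sqrt{-6 + 5}\right) = 155 \left(- 2 \sqrt{-1}\right) = 155 \left(- 2 i\right) = - 310 i$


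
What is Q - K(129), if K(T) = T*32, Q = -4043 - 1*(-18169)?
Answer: 9998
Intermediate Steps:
Q = 14126 (Q = -4043 + 18169 = 14126)
K(T) = 32*T
Q - K(129) = 14126 - 32*129 = 14126 - 1*4128 = 14126 - 4128 = 9998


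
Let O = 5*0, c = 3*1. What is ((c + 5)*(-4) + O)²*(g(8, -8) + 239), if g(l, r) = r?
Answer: 236544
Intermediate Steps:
c = 3
O = 0
((c + 5)*(-4) + O)²*(g(8, -8) + 239) = ((3 + 5)*(-4) + 0)²*(-8 + 239) = (8*(-4) + 0)²*231 = (-32 + 0)²*231 = (-32)²*231 = 1024*231 = 236544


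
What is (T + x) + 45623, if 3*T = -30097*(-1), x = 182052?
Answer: 713122/3 ≈ 2.3771e+5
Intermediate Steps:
T = 30097/3 (T = (-30097*(-1))/3 = (⅓)*30097 = 30097/3 ≈ 10032.)
(T + x) + 45623 = (30097/3 + 182052) + 45623 = 576253/3 + 45623 = 713122/3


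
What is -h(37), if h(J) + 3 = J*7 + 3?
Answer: -259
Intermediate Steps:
h(J) = 7*J (h(J) = -3 + (J*7 + 3) = -3 + (7*J + 3) = -3 + (3 + 7*J) = 7*J)
-h(37) = -7*37 = -1*259 = -259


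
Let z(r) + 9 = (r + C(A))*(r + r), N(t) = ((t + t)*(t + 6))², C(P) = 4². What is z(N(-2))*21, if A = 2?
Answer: 2924355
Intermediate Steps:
C(P) = 16
N(t) = 4*t²*(6 + t)² (N(t) = ((2*t)*(6 + t))² = (2*t*(6 + t))² = 4*t²*(6 + t)²)
z(r) = -9 + 2*r*(16 + r) (z(r) = -9 + (r + 16)*(r + r) = -9 + (16 + r)*(2*r) = -9 + 2*r*(16 + r))
z(N(-2))*21 = (-9 + 2*(4*(-2)²*(6 - 2)²)² + 32*(4*(-2)²*(6 - 2)²))*21 = (-9 + 2*(4*4*4²)² + 32*(4*4*4²))*21 = (-9 + 2*(4*4*16)² + 32*(4*4*16))*21 = (-9 + 2*256² + 32*256)*21 = (-9 + 2*65536 + 8192)*21 = (-9 + 131072 + 8192)*21 = 139255*21 = 2924355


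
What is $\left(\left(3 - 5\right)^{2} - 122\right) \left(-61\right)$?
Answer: $7198$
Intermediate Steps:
$\left(\left(3 - 5\right)^{2} - 122\right) \left(-61\right) = \left(\left(-2\right)^{2} - 122\right) \left(-61\right) = \left(4 - 122\right) \left(-61\right) = \left(-118\right) \left(-61\right) = 7198$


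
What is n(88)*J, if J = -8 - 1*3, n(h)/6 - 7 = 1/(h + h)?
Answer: -3699/8 ≈ -462.38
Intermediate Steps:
n(h) = 42 + 3/h (n(h) = 42 + 6/(h + h) = 42 + 6/((2*h)) = 42 + 6*(1/(2*h)) = 42 + 3/h)
J = -11 (J = -8 - 3 = -11)
n(88)*J = (42 + 3/88)*(-11) = (3699/88)*(-11) = -3699/8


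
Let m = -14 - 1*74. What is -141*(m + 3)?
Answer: 11985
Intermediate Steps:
m = -88 (m = -14 - 74 = -88)
-141*(m + 3) = -141*(-88 + 3) = -141*(-85) = 11985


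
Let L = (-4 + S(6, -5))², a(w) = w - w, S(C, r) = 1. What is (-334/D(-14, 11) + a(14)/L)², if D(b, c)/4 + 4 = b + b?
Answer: 27889/4096 ≈ 6.8088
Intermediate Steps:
D(b, c) = -16 + 8*b (D(b, c) = -16 + 4*(b + b) = -16 + 4*(2*b) = -16 + 8*b)
a(w) = 0
L = 9 (L = (-4 + 1)² = (-3)² = 9)
(-334/D(-14, 11) + a(14)/L)² = (-334/(-16 + 8*(-14)) + 0/9)² = (-334/(-16 - 112) + 0*(⅑))² = (-334/(-128) + 0)² = (-334*(-1/128) + 0)² = (167/64 + 0)² = (167/64)² = 27889/4096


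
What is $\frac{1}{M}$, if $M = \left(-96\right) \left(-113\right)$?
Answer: $\frac{1}{10848} \approx 9.2183 \cdot 10^{-5}$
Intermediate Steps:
$M = 10848$
$\frac{1}{M} = \frac{1}{10848}$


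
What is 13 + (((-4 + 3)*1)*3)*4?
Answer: 1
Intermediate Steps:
13 + (((-4 + 3)*1)*3)*4 = 13 + (-1*1*3)*4 = 13 - 1*3*4 = 13 - 3*4 = 13 - 12 = 1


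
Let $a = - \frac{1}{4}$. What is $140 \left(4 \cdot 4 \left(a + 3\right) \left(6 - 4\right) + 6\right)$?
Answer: $13160$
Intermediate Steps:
$a = - \frac{1}{4}$ ($a = \left(-1\right) \frac{1}{4} = - \frac{1}{4} \approx -0.25$)
$140 \left(4 \cdot 4 \left(a + 3\right) \left(6 - 4\right) + 6\right) = 140 \left(4 \cdot 4 \left(- \frac{1}{4} + 3\right) \left(6 - 4\right) + 6\right) = 140 \left(16 \cdot \frac{11}{4} \cdot 2 + 6\right) = 140 \left(16 \cdot \frac{11}{2} + 6\right) = 140 \left(88 + 6\right) = 140 \cdot 94 = 13160$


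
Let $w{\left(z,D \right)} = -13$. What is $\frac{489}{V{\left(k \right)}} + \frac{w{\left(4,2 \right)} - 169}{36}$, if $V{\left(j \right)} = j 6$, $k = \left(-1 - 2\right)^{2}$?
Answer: $4$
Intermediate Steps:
$k = 9$ ($k = \left(-3\right)^{2} = 9$)
$V{\left(j \right)} = 6 j$
$\frac{489}{V{\left(k \right)}} + \frac{w{\left(4,2 \right)} - 169}{36} = \frac{489}{6 \cdot 9} + \frac{-13 - 169}{36} = \frac{489}{54} + \left(-13 - 169\right) \frac{1}{36} = 489 \cdot \frac{1}{54} - \frac{91}{18} = \frac{163}{18} - \frac{91}{18} = 4$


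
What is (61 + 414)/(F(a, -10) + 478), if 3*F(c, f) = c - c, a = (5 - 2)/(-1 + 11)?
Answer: 475/478 ≈ 0.99372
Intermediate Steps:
a = 3/10 ≈ 0.30000
F(c, f) = 0 (F(c, f) = (c - c)/3 = (1/3)*0 = 0)
(61 + 414)/(F(a, -10) + 478) = (61 + 414)/(0 + 478) = 475/478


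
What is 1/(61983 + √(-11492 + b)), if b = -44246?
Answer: 61983/3841948027 - 31*I*√58/3841948027 ≈ 1.6133e-5 - 6.145e-8*I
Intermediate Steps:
1/(61983 + √(-11492 + b)) = 1/(61983 + √(-11492 - 44246)) = 1/(61983 + √(-55738)) = 1/(61983 + 31*I*√58)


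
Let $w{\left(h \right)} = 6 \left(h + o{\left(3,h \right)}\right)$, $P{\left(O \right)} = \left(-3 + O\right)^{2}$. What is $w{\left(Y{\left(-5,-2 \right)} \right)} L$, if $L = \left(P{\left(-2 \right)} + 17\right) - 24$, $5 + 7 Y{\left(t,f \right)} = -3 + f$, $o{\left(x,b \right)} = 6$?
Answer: $\frac{3456}{7} \approx 493.71$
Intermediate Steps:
$Y{\left(t,f \right)} = - \frac{8}{7} + \frac{f}{7}$ ($Y{\left(t,f \right)} = - \frac{5}{7} + \frac{-3 + f}{7} = - \frac{5}{7} + \left(- \frac{3}{7} + \frac{f}{7}\right) = - \frac{8}{7} + \frac{f}{7}$)
$L = 18$ ($L = \left(\left(-3 - 2\right)^{2} + 17\right) - 24 = \left(\left(-5\right)^{2} + 17\right) - 24 = \left(25 + 17\right) - 24 = 42 - 24 = 18$)
$w{\left(h \right)} = 36 + 6 h$ ($w{\left(h \right)} = 6 \left(h + 6\right) = 6 \left(6 + h\right) = 36 + 6 h$)
$w{\left(Y{\left(-5,-2 \right)} \right)} L = \left(36 + 6 \left(- \frac{8}{7} + \frac{1}{7} \left(-2\right)\right)\right) 18 = \left(36 + 6 \left(- \frac{8}{7} - \frac{2}{7}\right)\right) 18 = \left(36 + 6 \left(- \frac{10}{7}\right)\right) 18 = \left(36 - \frac{60}{7}\right) 18 = \frac{192}{7} \cdot 18 = \frac{3456}{7}$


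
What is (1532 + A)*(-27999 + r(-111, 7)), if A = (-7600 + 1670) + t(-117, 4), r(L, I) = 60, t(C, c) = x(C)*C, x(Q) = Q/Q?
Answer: 126144585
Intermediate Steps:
x(Q) = 1
t(C, c) = C (t(C, c) = 1*C = C)
A = -6047 (A = (-7600 + 1670) - 117 = -5930 - 117 = -6047)
(1532 + A)*(-27999 + r(-111, 7)) = (1532 - 6047)*(-27999 + 60) = -4515*(-27939) = 126144585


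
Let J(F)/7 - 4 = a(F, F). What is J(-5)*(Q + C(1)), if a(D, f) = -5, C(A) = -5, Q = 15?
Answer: -70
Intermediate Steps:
J(F) = -7 (J(F) = 28 + 7*(-5) = 28 - 35 = -7)
J(-5)*(Q + C(1)) = -7*(15 - 5) = -7*10 = -70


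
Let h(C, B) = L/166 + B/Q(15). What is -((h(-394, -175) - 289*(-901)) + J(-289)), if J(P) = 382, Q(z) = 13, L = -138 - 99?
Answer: -562711687/2158 ≈ -2.6076e+5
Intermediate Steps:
L = -237
h(C, B) = -237/166 + B/13
-((h(-394, -175) - 289*(-901)) + J(-289)) = -(((-237/166 + (1/13)*(-175)) - 289*(-901)) + 382) = -(((-237/166 - 175/13) + 260389) + 382) = -((-32131/2158 + 260389) + 382) = -(561887331/2158 + 382) = -1*562711687/2158 = -562711687/2158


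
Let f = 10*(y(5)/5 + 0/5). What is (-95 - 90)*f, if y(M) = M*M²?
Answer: -46250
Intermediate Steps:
y(M) = M³
f = 250 (f = 10*(5³/5 + 0/5) = 10*(125*(⅕) + 0*(⅕)) = 10*(25 + 0) = 10*25 = 250)
(-95 - 90)*f = (-95 - 90)*250 = -185*250 = -46250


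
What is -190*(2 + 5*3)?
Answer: -3230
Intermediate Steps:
-190*(2 + 5*3) = -190*(2 + 15) = -190*17 = -3230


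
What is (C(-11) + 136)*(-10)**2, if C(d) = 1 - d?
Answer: 14800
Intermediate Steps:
(C(-11) + 136)*(-10)**2 = ((1 - 1*(-11)) + 136)*(-10)**2 = ((1 + 11) + 136)*100 = (12 + 136)*100 = 148*100 = 14800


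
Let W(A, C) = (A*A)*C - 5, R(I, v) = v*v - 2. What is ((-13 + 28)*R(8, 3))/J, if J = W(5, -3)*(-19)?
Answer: 21/304 ≈ 0.069079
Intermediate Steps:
R(I, v) = -2 + v**2 (R(I, v) = v**2 - 2 = -2 + v**2)
W(A, C) = -5 + C*A**2 (W(A, C) = A**2*C - 5 = C*A**2 - 5 = -5 + C*A**2)
J = 1520 (J = (-5 - 3*5**2)*(-19) = (-5 - 3*25)*(-19) = (-5 - 75)*(-19) = -80*(-19) = 1520)
((-13 + 28)*R(8, 3))/J = ((-13 + 28)*(-2 + 3**2))/1520 = (15*(-2 + 9))*(1/1520) = (15*7)*(1/1520) = 105*(1/1520) = 21/304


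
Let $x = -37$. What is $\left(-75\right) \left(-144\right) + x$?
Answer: $10763$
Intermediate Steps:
$\left(-75\right) \left(-144\right) + x = \left(-75\right) \left(-144\right) - 37 = 10800 - 37 = 10763$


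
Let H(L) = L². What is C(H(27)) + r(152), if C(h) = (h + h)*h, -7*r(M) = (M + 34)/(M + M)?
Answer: 1130906355/1064 ≈ 1.0629e+6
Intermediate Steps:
r(M) = -(34 + M)/(14*M) (r(M) = -(M + 34)/(7*(M + M)) = -(34 + M)/(7*(2*M)) = -(34 + M)*1/(2*M)/7 = -(34 + M)/(14*M))
C(h) = 2*h² (C(h) = (2*h)*h = 2*h²)
C(H(27)) + r(152) = 2*(27²)² + (1/14)*(-34 - 1*152)/152 = 2*729² + (1/14)*(1/152)*(-34 - 152) = 2*531441 + (1/14)*(1/152)*(-186) = 1062882 - 93/1064 = 1130906355/1064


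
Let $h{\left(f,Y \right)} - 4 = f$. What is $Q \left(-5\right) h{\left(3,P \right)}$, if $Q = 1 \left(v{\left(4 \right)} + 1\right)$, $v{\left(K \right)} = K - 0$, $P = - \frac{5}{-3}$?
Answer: $-175$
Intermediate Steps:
$P = \frac{5}{3}$ ($P = \left(-5\right) \left(- \frac{1}{3}\right) = \frac{5}{3} \approx 1.6667$)
$v{\left(K \right)} = K$ ($v{\left(K \right)} = K + 0 = K$)
$h{\left(f,Y \right)} = 4 + f$
$Q = 5$ ($Q = 1 \left(4 + 1\right) = 1 \cdot 5 = 5$)
$Q \left(-5\right) h{\left(3,P \right)} = 5 \left(-5\right) \left(4 + 3\right) = \left(-25\right) 7 = -175$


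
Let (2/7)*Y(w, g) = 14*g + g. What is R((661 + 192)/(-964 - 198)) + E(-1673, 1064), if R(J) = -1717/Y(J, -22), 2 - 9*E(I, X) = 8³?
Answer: -63733/1155 ≈ -55.180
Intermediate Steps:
Y(w, g) = 105*g/2 (Y(w, g) = 7*(14*g + g)/2 = 7*(15*g)/2 = 105*g/2)
E(I, X) = -170/3 (E(I, X) = 2/9 - ⅑*8³ = 2/9 - ⅑*512 = 2/9 - 512/9 = -170/3)
R(J) = 1717/1155 (R(J) = -1717/((105/2)*(-22)) = -1717/(-1155) = -1717*(-1/1155) = 1717/1155)
R((661 + 192)/(-964 - 198)) + E(-1673, 1064) = 1717/1155 - 170/3 = -63733/1155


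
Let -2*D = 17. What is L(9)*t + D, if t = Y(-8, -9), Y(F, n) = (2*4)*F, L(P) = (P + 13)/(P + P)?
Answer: -1561/18 ≈ -86.722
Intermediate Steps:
D = -17/2 (D = -½*17 = -17/2 ≈ -8.5000)
L(P) = (13 + P)/(2*P) (L(P) = (13 + P)/((2*P)) = (13 + P)*(1/(2*P)) = (13 + P)/(2*P))
Y(F, n) = 8*F
t = -64 (t = 8*(-8) = -64)
L(9)*t + D = ((½)*(13 + 9)/9)*(-64) - 17/2 = ((½)*(⅑)*22)*(-64) - 17/2 = (11/9)*(-64) - 17/2 = -704/9 - 17/2 = -1561/18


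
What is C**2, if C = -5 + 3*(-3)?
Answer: 196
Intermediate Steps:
C = -14 (C = -5 - 9 = -14)
C**2 = (-14)**2 = 196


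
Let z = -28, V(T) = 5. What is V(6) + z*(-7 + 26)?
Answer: -527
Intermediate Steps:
V(6) + z*(-7 + 26) = 5 - 28*(-7 + 26) = 5 - 28*19 = 5 - 532 = -527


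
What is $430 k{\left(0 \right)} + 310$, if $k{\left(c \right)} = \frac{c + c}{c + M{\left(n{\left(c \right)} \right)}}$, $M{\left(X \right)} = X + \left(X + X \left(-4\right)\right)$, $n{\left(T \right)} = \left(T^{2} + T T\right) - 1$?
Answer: $310$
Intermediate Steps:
$n{\left(T \right)} = -1 + 2 T^{2}$ ($n{\left(T \right)} = \left(T^{2} + T^{2}\right) - 1 = 2 T^{2} - 1 = -1 + 2 T^{2}$)
$M{\left(X \right)} = - 2 X$ ($M{\left(X \right)} = X + \left(X - 4 X\right) = X - 3 X = - 2 X$)
$k{\left(c \right)} = \frac{2 c}{2 + c - 4 c^{2}}$ ($k{\left(c \right)} = \frac{c + c}{c - 2 \left(-1 + 2 c^{2}\right)} = \frac{2 c}{c - \left(-2 + 4 c^{2}\right)} = \frac{2 c}{2 + c - 4 c^{2}}$)
$430 k{\left(0 \right)} + 310 = 430 \cdot 2 \cdot 0 \frac{1}{2 + 0 - 4 \cdot 0^{2}} + 310 = 430 \cdot 2 \cdot 0 \frac{1}{2 + 0 - 0} + 310 = 430 \cdot 2 \cdot 0 \frac{1}{2 + 0 + 0} + 310 = 430 \cdot 2 \cdot 0 \cdot \frac{1}{2} + 310 = 430 \cdot 0 + 310 = 0 + 310 = 310$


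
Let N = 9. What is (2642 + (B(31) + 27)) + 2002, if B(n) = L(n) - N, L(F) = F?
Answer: 4693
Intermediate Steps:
B(n) = -9 + n (B(n) = n - 1*9 = n - 9 = -9 + n)
(2642 + (B(31) + 27)) + 2002 = (2642 + ((-9 + 31) + 27)) + 2002 = (2642 + (22 + 27)) + 2002 = (2642 + 49) + 2002 = 2691 + 2002 = 4693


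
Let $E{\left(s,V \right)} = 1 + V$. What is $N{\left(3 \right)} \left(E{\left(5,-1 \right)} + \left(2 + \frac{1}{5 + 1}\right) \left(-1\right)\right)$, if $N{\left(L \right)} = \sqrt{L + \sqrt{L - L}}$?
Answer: $- \frac{13 \sqrt{3}}{6} \approx -3.7528$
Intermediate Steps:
$N{\left(L \right)} = \sqrt{L}$ ($N{\left(L \right)} = \sqrt{L + \sqrt{0}} = \sqrt{L + 0} = \sqrt{L}$)
$N{\left(3 \right)} \left(E{\left(5,-1 \right)} + \left(2 + \frac{1}{5 + 1}\right) \left(-1\right)\right) = \sqrt{3} \left(\left(1 - 1\right) + \left(2 + \frac{1}{5 + 1}\right) \left(-1\right)\right) = \sqrt{3} \left(0 + \left(2 + \frac{1}{6}\right) \left(-1\right)\right) = \sqrt{3} \left(0 + \frac{13}{6} \left(-1\right)\right) = \sqrt{3} \left(0 - \frac{13}{6}\right) = \sqrt{3} \left(- \frac{13}{6}\right) = - \frac{13 \sqrt{3}}{6}$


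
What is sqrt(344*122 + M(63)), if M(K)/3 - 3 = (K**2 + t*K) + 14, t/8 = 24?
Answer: sqrt(90214) ≈ 300.36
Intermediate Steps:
t = 192 (t = 8*24 = 192)
M(K) = 51 + 3*K**2 + 576*K (M(K) = 9 + 3*((K**2 + 192*K) + 14) = 9 + 3*(14 + K**2 + 192*K) = 9 + (42 + 3*K**2 + 576*K) = 51 + 3*K**2 + 576*K)
sqrt(344*122 + M(63)) = sqrt(344*122 + (51 + 3*63**2 + 576*63)) = sqrt(41968 + (51 + 3*3969 + 36288)) = sqrt(41968 + (51 + 11907 + 36288)) = sqrt(41968 + 48246) = sqrt(90214)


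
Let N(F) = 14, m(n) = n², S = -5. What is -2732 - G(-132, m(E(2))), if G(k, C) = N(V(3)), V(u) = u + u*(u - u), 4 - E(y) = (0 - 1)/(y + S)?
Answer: -2746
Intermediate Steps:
E(y) = 4 + 1/(-5 + y) (E(y) = 4 - (0 - 1)/(y - 5) = 4 - (-1)/(-5 + y) = 4 + 1/(-5 + y))
V(u) = u (V(u) = u + u*0 = u + 0 = u)
G(k, C) = 14
-2732 - G(-132, m(E(2))) = -2732 - 1*14 = -2732 - 14 = -2746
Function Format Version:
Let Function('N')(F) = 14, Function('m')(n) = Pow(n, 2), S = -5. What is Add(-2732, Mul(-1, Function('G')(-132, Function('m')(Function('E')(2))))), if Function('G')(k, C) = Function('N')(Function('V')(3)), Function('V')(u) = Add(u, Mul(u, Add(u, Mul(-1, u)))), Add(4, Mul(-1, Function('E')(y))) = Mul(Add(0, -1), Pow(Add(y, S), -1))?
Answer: -2746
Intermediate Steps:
Function('E')(y) = Add(4, Pow(Add(-5, y), -1)) (Function('E')(y) = Add(4, Mul(-1, Mul(Add(0, -1), Pow(Add(y, -5), -1)))) = Add(4, Mul(-1, Mul(-1, Pow(Add(-5, y), -1)))) = Add(4, Pow(Add(-5, y), -1)))
Function('V')(u) = u (Function('V')(u) = Add(u, Mul(u, 0)) = Add(u, 0) = u)
Function('G')(k, C) = 14
Add(-2732, Mul(-1, Function('G')(-132, Function('m')(Function('E')(2))))) = Add(-2732, Mul(-1, 14)) = Add(-2732, -14) = -2746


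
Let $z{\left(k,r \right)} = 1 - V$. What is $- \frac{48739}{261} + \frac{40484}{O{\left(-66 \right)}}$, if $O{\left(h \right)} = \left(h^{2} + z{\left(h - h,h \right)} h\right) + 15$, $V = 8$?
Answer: $- \frac{24998807}{140157} \approx -178.36$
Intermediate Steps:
$z{\left(k,r \right)} = -7$ ($z{\left(k,r \right)} = 1 - 8 = -7$)
$O{\left(h \right)} = 15 + h^{2} - 7 h$ ($O{\left(h \right)} = \left(h^{2} - 7 h\right) + 15 = 15 + h^{2} - 7 h$)
$- \frac{48739}{261} + \frac{40484}{O{\left(-66 \right)}} = - \frac{48739}{261} + \frac{40484}{15 + \left(-66\right)^{2} - -462} = \left(-48739\right) \frac{1}{261} + \frac{40484}{15 + 4356 + 462} = - \frac{48739}{261} + \frac{40484}{4833} = - \frac{24998807}{140157}$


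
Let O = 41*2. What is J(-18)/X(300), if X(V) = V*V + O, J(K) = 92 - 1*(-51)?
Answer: 143/90082 ≈ 0.0015874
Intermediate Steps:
O = 82
J(K) = 143 (J(K) = 92 + 51 = 143)
X(V) = 82 + V² (X(V) = V*V + 82 = V² + 82 = 82 + V²)
J(-18)/X(300) = 143/(82 + 300²) = 143/(82 + 90000) = 143/90082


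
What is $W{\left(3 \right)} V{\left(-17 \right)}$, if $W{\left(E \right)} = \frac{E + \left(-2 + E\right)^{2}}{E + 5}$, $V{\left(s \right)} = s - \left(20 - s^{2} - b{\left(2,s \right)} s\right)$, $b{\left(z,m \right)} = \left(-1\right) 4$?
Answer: $160$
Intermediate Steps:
$b{\left(z,m \right)} = -4$
$V{\left(s \right)} = -20 + s^{2} - 3 s$ ($V{\left(s \right)} = s - \left(20 - s^{2} + 4 s\right) = -20 + s^{2} - 3 s$)
$W{\left(E \right)} = \frac{E + \left(-2 + E\right)^{2}}{5 + E}$
$W{\left(3 \right)} V{\left(-17 \right)} = \frac{3 + \left(-2 + 3\right)^{2}}{5 + 3} \left(-20 + \left(-17\right)^{2} - -51\right) = \frac{3 + 1^{2}}{8} \left(-20 + 289 + 51\right) = \frac{3 + 1}{8} \cdot 320 = \frac{1}{8} \cdot 4 \cdot 320 = \frac{1}{2} \cdot 320 = 160$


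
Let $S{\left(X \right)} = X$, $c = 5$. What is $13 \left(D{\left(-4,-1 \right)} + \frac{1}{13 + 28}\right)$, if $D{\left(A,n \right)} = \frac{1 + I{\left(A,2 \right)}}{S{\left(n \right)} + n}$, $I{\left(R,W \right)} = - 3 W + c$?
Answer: $\frac{13}{41} \approx 0.31707$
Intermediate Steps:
$I{\left(R,W \right)} = 5 - 3 W$ ($I{\left(R,W \right)} = - 3 W + 5 = 5 - 3 W$)
$D{\left(A,n \right)} = 0$ ($D{\left(A,n \right)} = \frac{1 + \left(5 - 6\right)}{n + n} = \frac{1 + \left(5 - 6\right)}{2 n} = \left(1 - 1\right) \frac{1}{2 n} = 0 \frac{1}{2 n} = 0$)
$13 \left(D{\left(-4,-1 \right)} + \frac{1}{13 + 28}\right) = 13 \left(0 + \frac{1}{13 + 28}\right) = 13 \left(0 + \frac{1}{41}\right) = 13 \cdot \frac{1}{41} = \frac{13}{41}$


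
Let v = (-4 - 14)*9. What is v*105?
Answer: -17010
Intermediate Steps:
v = -162 (v = -18*9 = -162)
v*105 = -162*105 = -17010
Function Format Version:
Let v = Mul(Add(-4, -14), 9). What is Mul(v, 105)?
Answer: -17010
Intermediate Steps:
v = -162 (v = Mul(-18, 9) = -162)
Mul(v, 105) = Mul(-162, 105) = -17010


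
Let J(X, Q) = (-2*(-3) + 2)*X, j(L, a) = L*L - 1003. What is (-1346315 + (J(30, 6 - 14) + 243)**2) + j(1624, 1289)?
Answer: 1523347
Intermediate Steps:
j(L, a) = -1003 + L**2 (j(L, a) = L**2 - 1003 = -1003 + L**2)
J(X, Q) = 8*X (J(X, Q) = (6 + 2)*X = 8*X)
(-1346315 + (J(30, 6 - 14) + 243)**2) + j(1624, 1289) = (-1346315 + (8*30 + 243)**2) + (-1003 + 1624**2) = (-1346315 + (240 + 243)**2) + (-1003 + 2637376) = (-1346315 + 483**2) + 2636373 = (-1346315 + 233289) + 2636373 = -1113026 + 2636373 = 1523347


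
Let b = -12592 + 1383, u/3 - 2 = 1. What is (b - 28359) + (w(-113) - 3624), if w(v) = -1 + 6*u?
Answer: -43139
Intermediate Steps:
u = 9 (u = 6 + 3*1 = 6 + 3 = 9)
w(v) = 53 (w(v) = -1 + 6*9 = -1 + 54 = 53)
b = -11209
(b - 28359) + (w(-113) - 3624) = (-11209 - 28359) + (53 - 3624) = -39568 - 3571 = -43139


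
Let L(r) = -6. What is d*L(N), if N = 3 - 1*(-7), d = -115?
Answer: 690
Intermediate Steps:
N = 10 (N = 3 + 7 = 10)
d*L(N) = -115*(-6) = 690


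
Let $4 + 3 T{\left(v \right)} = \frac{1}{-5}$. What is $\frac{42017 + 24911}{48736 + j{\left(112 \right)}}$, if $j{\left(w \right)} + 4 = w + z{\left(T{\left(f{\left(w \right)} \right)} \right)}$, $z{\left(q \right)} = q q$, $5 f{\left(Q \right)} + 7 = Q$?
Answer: $\frac{1673200}{1221149} \approx 1.3702$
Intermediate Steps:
$f{\left(Q \right)} = - \frac{7}{5} + \frac{Q}{5}$
$T{\left(v \right)} = - \frac{7}{5}$ ($T{\left(v \right)} = - \frac{4}{3} + \frac{1}{3 \left(-5\right)} = - \frac{4}{3} + \frac{1}{3} \left(- \frac{1}{5}\right) = - \frac{4}{3} - \frac{1}{15} = - \frac{7}{5}$)
$z{\left(q \right)} = q^{2}$
$j{\left(w \right)} = - \frac{51}{25} + w$ ($j{\left(w \right)} = -4 + \left(w + \left(- \frac{7}{5}\right)^{2}\right) = -4 + \left(w + \frac{49}{25}\right) = -4 + \left(\frac{49}{25} + w\right) = - \frac{51}{25} + w$)
$\frac{42017 + 24911}{48736 + j{\left(112 \right)}} = \frac{42017 + 24911}{48736 + \left(- \frac{51}{25} + 112\right)} = \frac{66928}{48736 + \frac{2749}{25}} = \frac{66928}{\frac{1221149}{25}} = 66928 \cdot \frac{25}{1221149} = \frac{1673200}{1221149}$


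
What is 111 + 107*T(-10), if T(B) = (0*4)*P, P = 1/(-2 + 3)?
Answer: 111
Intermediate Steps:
P = 1 (P = 1/1 = 1)
T(B) = 0 (T(B) = (0*4)*1 = 0*1 = 0)
111 + 107*T(-10) = 111 + 107*0 = 111 + 0 = 111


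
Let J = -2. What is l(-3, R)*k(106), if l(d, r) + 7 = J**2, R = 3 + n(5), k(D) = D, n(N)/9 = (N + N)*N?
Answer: -318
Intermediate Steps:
n(N) = 18*N**2 (n(N) = 9*((N + N)*N) = 9*((2*N)*N) = 9*(2*N**2) = 18*N**2)
R = 453 (R = 3 + 18*5**2 = 3 + 18*25 = 3 + 450 = 453)
l(d, r) = -3 (l(d, r) = -7 + (-2)**2 = -7 + 4 = -3)
l(-3, R)*k(106) = -3*106 = -318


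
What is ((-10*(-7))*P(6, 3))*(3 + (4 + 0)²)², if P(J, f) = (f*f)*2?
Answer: 454860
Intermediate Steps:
P(J, f) = 2*f² (P(J, f) = f²*2 = 2*f²)
((-10*(-7))*P(6, 3))*(3 + (4 + 0)²)² = ((-10*(-7))*(2*3²))*(3 + (4 + 0)²)² = (70*(2*9))*(3 + 4²)² = (70*18)*(3 + 16)² = 1260*19² = 1260*361 = 454860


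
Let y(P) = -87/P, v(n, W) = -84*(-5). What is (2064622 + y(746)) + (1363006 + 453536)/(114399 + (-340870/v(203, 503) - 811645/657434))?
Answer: 1207673770112723696849/584932488231626 ≈ 2.0646e+6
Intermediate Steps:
v(n, W) = 420
(2064622 + y(746)) + (1363006 + 453536)/(114399 + (-340870/v(203, 503) - 811645/657434)) = (2064622 - 87/746) + (1363006 + 453536)/(114399 + (-340870/420 - 811645/657434)) = (2064622 - 87*1/746) + 1816542/(114399 + (-340870*1/420 - 811645*1/657434)) = (2064622 - 87/746) + 1816542/(114399 + (-34087/42 - 811645/657434)) = 1540207925/746 + 1816542/(114399 - 5611010462/6903057) = 1540207925/746 + 1816542/(784091807281/6903057) = 1540207925/746 + 1816542*(6903057/784091807281) = 1540207925/746 + 12539692968894/784091807281 = 1207673770112723696849/584932488231626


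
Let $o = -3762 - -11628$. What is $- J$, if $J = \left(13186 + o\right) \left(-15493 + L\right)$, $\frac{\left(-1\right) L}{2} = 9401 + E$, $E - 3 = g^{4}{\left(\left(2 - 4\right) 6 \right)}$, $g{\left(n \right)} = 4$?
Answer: $732883276$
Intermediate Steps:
$E = 259$ ($E = 3 + 4^{4} = 3 + 256 = 259$)
$L = -19320$ ($L = - 2 \left(9401 + 259\right) = \left(-2\right) 9660 = -19320$)
$o = 7866$ ($o = -3762 + 11628 = 7866$)
$J = -732883276$ ($J = \left(13186 + 7866\right) \left(-15493 - 19320\right) = 21052 \left(-34813\right) = -732883276$)
$- J = \left(-1\right) \left(-732883276\right) = 732883276$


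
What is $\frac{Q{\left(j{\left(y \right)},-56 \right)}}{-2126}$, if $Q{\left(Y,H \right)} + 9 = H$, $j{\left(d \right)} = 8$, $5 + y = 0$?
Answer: $\frac{65}{2126} \approx 0.030574$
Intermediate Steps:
$y = -5$ ($y = -5 + 0 = -5$)
$Q{\left(Y,H \right)} = -9 + H$
$\frac{Q{\left(j{\left(y \right)},-56 \right)}}{-2126} = \frac{-9 - 56}{-2126} = \left(-65\right) \left(- \frac{1}{2126}\right) = \frac{65}{2126}$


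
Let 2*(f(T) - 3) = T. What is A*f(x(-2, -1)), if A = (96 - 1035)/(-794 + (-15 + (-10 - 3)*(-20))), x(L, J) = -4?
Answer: 313/183 ≈ 1.7104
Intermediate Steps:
f(T) = 3 + T/2
A = 313/183 (A = -939/(-794 + (-15 - 13*(-20))) = -939/(-794 + (-15 + 260)) = -939/(-794 + 245) = -939/(-549) = -939*(-1/549) = 313/183 ≈ 1.7104)
A*f(x(-2, -1)) = 313*(3 + (1/2)*(-4))/183 = 313*(3 - 2)/183 = (313/183)*1 = 313/183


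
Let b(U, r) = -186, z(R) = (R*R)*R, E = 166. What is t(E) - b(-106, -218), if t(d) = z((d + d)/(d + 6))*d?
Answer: 109704944/79507 ≈ 1379.8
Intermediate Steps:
z(R) = R³ (z(R) = R²*R = R³)
t(d) = 8*d⁴/(6 + d)³ (t(d) = ((d + d)/(d + 6))³*d = ((2*d)/(6 + d))³*d = (2*d/(6 + d))³*d = (8*d³/(6 + d)³)*d = 8*d⁴/(6 + d)³)
t(E) - b(-106, -218) = 8*166⁴/(6 + 166)³ - 1*(-186) = 8*759333136/172³ + 186 = 8*759333136*(1/5088448) + 186 = 94916642/79507 + 186 = 109704944/79507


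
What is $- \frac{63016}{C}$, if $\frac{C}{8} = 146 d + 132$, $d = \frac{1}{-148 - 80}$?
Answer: $- \frac{897978}{14975} \approx -59.965$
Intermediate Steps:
$d = - \frac{1}{228}$ ($d = \frac{1}{-228} = - \frac{1}{228} \approx -0.004386$)
$C = \frac{59900}{57}$ ($C = 8 \left(146 \left(- \frac{1}{228}\right) + 132\right) = 8 \left(- \frac{73}{114} + 132\right) = 8 \cdot \frac{14975}{114} = \frac{59900}{57} \approx 1050.9$)
$- \frac{63016}{C} = - \frac{63016}{\frac{59900}{57}} = \left(-63016\right) \frac{57}{59900} = - \frac{897978}{14975}$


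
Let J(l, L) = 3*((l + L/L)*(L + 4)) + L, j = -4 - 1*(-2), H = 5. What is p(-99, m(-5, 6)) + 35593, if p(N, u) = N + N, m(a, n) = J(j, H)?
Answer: 35395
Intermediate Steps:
j = -2 (j = -4 + 2 = -2)
J(l, L) = L + 3*(1 + l)*(4 + L) (J(l, L) = 3*((l + 1)*(4 + L)) + L = 3*((1 + l)*(4 + L)) + L = 3*(1 + l)*(4 + L) + L = L + 3*(1 + l)*(4 + L))
m(a, n) = -22 (m(a, n) = 12 + 4*5 + 12*(-2) + 3*5*(-2) = 12 + 20 - 24 - 30 = -22)
p(N, u) = 2*N
p(-99, m(-5, 6)) + 35593 = 2*(-99) + 35593 = -198 + 35593 = 35395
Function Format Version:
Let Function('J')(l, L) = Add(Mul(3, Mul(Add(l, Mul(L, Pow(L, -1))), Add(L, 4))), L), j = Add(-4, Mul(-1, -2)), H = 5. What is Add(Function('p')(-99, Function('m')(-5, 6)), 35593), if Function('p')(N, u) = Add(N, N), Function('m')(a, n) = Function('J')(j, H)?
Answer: 35395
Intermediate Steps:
j = -2 (j = Add(-4, 2) = -2)
Function('J')(l, L) = Add(L, Mul(3, Add(1, l), Add(4, L))) (Function('J')(l, L) = Add(Mul(3, Mul(Add(l, 1), Add(4, L))), L) = Add(Mul(3, Mul(Add(1, l), Add(4, L))), L) = Add(Mul(3, Add(1, l), Add(4, L)), L) = Add(L, Mul(3, Add(1, l), Add(4, L))))
Function('m')(a, n) = -22 (Function('m')(a, n) = Add(12, Mul(4, 5), Mul(12, -2), Mul(3, 5, -2)) = Add(12, 20, -24, -30) = -22)
Function('p')(N, u) = Mul(2, N)
Add(Function('p')(-99, Function('m')(-5, 6)), 35593) = Add(Mul(2, -99), 35593) = Add(-198, 35593) = 35395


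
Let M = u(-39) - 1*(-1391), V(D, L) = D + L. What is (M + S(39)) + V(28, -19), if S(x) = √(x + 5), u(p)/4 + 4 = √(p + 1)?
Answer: 1384 + 2*√11 + 4*I*√38 ≈ 1390.6 + 24.658*I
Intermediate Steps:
u(p) = -16 + 4*√(1 + p) (u(p) = -16 + 4*√(p + 1) = -16 + 4*√(1 + p))
S(x) = √(5 + x)
M = 1375 + 4*I*√38 (M = (-16 + 4*√(1 - 39)) - 1*(-1391) = (-16 + 4*√(-38)) + 1391 = (-16 + 4*(I*√38)) + 1391 = (-16 + 4*I*√38) + 1391 = 1375 + 4*I*√38 ≈ 1375.0 + 24.658*I)
(M + S(39)) + V(28, -19) = ((1375 + 4*I*√38) + √(5 + 39)) + (28 - 19) = ((1375 + 4*I*√38) + √44) + 9 = ((1375 + 4*I*√38) + 2*√11) + 9 = (1375 + 2*√11 + 4*I*√38) + 9 = 1384 + 2*√11 + 4*I*√38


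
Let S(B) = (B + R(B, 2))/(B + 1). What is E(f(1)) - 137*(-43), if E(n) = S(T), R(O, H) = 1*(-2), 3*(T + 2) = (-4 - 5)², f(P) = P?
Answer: 153189/26 ≈ 5891.9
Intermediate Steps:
T = 25 (T = -2 + (-4 - 5)²/3 = -2 + (⅓)*(-9)² = -2 + (⅓)*81 = -2 + 27 = 25)
R(O, H) = -2
S(B) = (-2 + B)/(1 + B) (S(B) = (B - 2)/(B + 1) = (-2 + B)/(1 + B))
E(n) = 23/26 (E(n) = (-2 + 25)/(1 + 25) = 23/26)
E(f(1)) - 137*(-43) = 23/26 - 137*(-43) = 23/26 + 5891 = 153189/26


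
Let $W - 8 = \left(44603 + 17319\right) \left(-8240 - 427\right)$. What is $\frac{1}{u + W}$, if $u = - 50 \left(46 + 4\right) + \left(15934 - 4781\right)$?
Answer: $- \frac{1}{536669313} \approx -1.8633 \cdot 10^{-9}$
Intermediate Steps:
$u = 8653$ ($u = \left(-50\right) 50 + \left(15934 - 4781\right) = -2500 + 11153 = 8653$)
$W = -536677966$ ($W = 8 + \left(44603 + 17319\right) \left(-8240 - 427\right) = 8 + 61922 \left(-8667\right) = 8 - 536677974 = -536677966$)
$\frac{1}{u + W} = \frac{1}{8653 - 536677966} = \frac{1}{-536669313} = - \frac{1}{536669313}$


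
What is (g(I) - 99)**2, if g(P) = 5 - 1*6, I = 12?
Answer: 10000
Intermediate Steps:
g(P) = -1 (g(P) = 5 - 6 = -1)
(g(I) - 99)**2 = (-1 - 99)**2 = (-100)**2 = 10000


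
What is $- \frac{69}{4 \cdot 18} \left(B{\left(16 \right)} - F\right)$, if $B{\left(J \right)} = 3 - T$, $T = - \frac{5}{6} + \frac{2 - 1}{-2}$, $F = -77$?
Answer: $- \frac{1403}{18} \approx -77.944$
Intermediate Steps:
$T = - \frac{4}{3}$ ($T = \left(-5\right) \frac{1}{6} + 1 \left(- \frac{1}{2}\right) = - \frac{5}{6} - \frac{1}{2} = - \frac{4}{3} \approx -1.3333$)
$B{\left(J \right)} = \frac{13}{3}$ ($B{\left(J \right)} = 3 - - \frac{4}{3} = 3 + \frac{4}{3} = \frac{13}{3}$)
$- \frac{69}{4 \cdot 18} \left(B{\left(16 \right)} - F\right) = - \frac{69}{4 \cdot 18} \left(\frac{13}{3} - -77\right) = - \frac{69}{72} \left(\frac{13}{3} + 77\right) = \left(-69\right) \frac{1}{72} \cdot \frac{244}{3} = \left(- \frac{23}{24}\right) \frac{244}{3} = - \frac{1403}{18}$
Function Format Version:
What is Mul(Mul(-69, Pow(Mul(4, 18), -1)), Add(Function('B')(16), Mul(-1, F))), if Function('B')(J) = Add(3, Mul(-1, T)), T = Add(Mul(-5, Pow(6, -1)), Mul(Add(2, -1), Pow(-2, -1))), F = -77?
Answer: Rational(-1403, 18) ≈ -77.944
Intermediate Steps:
T = Rational(-4, 3) (T = Add(Mul(-5, Rational(1, 6)), Mul(1, Rational(-1, 2))) = Add(Rational(-5, 6), Rational(-1, 2)) = Rational(-4, 3) ≈ -1.3333)
Function('B')(J) = Rational(13, 3) (Function('B')(J) = Add(3, Mul(-1, Rational(-4, 3))) = Add(3, Rational(4, 3)) = Rational(13, 3))
Mul(Mul(-69, Pow(Mul(4, 18), -1)), Add(Function('B')(16), Mul(-1, F))) = Mul(Mul(-69, Pow(Mul(4, 18), -1)), Add(Rational(13, 3), Mul(-1, -77))) = Mul(Mul(-69, Pow(72, -1)), Add(Rational(13, 3), 77)) = Mul(Mul(-69, Rational(1, 72)), Rational(244, 3)) = Mul(Rational(-23, 24), Rational(244, 3)) = Rational(-1403, 18)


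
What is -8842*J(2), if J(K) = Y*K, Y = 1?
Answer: -17684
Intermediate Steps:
J(K) = K (J(K) = 1*K = K)
-8842*J(2) = -8842*2 = -17684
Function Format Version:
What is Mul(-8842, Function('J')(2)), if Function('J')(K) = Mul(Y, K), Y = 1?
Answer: -17684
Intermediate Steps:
Function('J')(K) = K (Function('J')(K) = Mul(1, K) = K)
Mul(-8842, Function('J')(2)) = Mul(-8842, 2) = -17684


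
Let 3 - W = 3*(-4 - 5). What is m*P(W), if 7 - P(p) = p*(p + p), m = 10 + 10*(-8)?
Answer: 125510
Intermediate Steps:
m = -70 (m = 10 - 80 = -70)
W = 30 (W = 3 - 3*(-4 - 5) = 3 - 3*(-9) = 3 - 1*(-27) = 3 + 27 = 30)
P(p) = 7 - 2*p² (P(p) = 7 - p*(p + p) = 7 - p*2*p = 7 - 2*p²)
m*P(W) = -70*(7 - 2*30²) = -70*(7 - 2*900) = -70*(7 - 1800) = -70*(-1793) = 125510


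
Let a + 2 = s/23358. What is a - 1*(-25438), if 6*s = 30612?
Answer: 297069595/11679 ≈ 25436.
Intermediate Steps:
s = 5102 (s = (1/6)*30612 = 5102)
a = -20807/11679 (a = -2 + 5102/23358 = -2 + 5102*(1/23358) = -2 + 2551/11679 = -20807/11679 ≈ -1.7816)
a - 1*(-25438) = -20807/11679 - 1*(-25438) = -20807/11679 + 25438 = 297069595/11679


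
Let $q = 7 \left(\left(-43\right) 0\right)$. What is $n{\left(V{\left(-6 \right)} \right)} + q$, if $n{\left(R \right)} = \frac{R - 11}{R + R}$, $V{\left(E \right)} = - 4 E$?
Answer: $\frac{13}{48} \approx 0.27083$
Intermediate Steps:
$n{\left(R \right)} = \frac{-11 + R}{2 R}$
$q = 0$ ($q = 7 \cdot 0 = 0$)
$n{\left(V{\left(-6 \right)} \right)} + q = \frac{-11 - -24}{2 \left(\left(-4\right) \left(-6\right)\right)} + 0 = \frac{-11 + 24}{2 \cdot 24} + 0 = \frac{1}{2} \cdot \frac{1}{24} \cdot 13 + 0 = \frac{13}{48} + 0 = \frac{13}{48}$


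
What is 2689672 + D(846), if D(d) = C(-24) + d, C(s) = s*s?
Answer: 2691094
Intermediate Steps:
C(s) = s²
D(d) = 576 + d (D(d) = (-24)² + d = 576 + d)
2689672 + D(846) = 2689672 + (576 + 846) = 2689672 + 1422 = 2691094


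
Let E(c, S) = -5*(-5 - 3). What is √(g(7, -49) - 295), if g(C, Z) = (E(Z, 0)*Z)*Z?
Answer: √95745 ≈ 309.43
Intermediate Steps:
E(c, S) = 40 (E(c, S) = -5*(-8) = 40)
g(C, Z) = 40*Z² (g(C, Z) = (40*Z)*Z = 40*Z²)
√(g(7, -49) - 295) = √(40*(-49)² - 295) = √(40*2401 - 295) = √(96040 - 295) = √95745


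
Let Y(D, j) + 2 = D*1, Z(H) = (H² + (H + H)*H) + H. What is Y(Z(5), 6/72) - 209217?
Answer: -209139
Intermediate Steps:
Z(H) = H + 3*H² (Z(H) = (H² + (2*H)*H) + H = (H² + 2*H²) + H = 3*H² + H = H + 3*H²)
Y(D, j) = -2 + D (Y(D, j) = -2 + D*1 = -2 + D)
Y(Z(5), 6/72) - 209217 = (-2 + 5*(1 + 3*5)) - 209217 = (-2 + 5*(1 + 15)) - 209217 = (-2 + 5*16) - 209217 = (-2 + 80) - 209217 = 78 - 209217 = -209139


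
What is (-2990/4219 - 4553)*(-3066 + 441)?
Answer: 50431754625/4219 ≈ 1.1953e+7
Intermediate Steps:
(-2990/4219 - 4553)*(-3066 + 441) = (-2990*1/4219 - 4553)*(-2625) = (-2990/4219 - 4553)*(-2625) = -19212097/4219*(-2625) = 50431754625/4219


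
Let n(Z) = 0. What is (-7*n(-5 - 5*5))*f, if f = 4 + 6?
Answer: 0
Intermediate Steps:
f = 10
(-7*n(-5 - 5*5))*f = -7*0*10 = 0*10 = 0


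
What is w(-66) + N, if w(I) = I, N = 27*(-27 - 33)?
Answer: -1686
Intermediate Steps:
N = -1620 (N = 27*(-60) = -1620)
w(-66) + N = -66 - 1620 = -1686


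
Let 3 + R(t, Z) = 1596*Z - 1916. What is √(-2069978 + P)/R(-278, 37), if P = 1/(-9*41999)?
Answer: I*√32861405843303801/7198586601 ≈ 0.025182*I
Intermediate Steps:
R(t, Z) = -1919 + 1596*Z (R(t, Z) = -3 + (1596*Z - 1916) = -3 + (-1916 + 1596*Z) = -1919 + 1596*Z)
P = -1/377991 (P = 1/(-377991) = -1/377991 ≈ -2.6456e-6)
√(-2069978 + P)/R(-278, 37) = √(-2069978 - 1/377991)/(-1919 + 1596*37) = √(-782433054199/377991)/(-1919 + 59052) = (I*√32861405843303801/125997)/57133 = (I*√32861405843303801/125997)*(1/57133) = I*√32861405843303801/7198586601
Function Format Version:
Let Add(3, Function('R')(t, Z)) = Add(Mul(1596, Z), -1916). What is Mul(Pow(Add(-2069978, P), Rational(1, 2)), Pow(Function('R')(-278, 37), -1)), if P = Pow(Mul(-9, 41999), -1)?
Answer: Mul(Rational(1, 7198586601), I, Pow(32861405843303801, Rational(1, 2))) ≈ Mul(0.025182, I)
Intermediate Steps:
Function('R')(t, Z) = Add(-1919, Mul(1596, Z)) (Function('R')(t, Z) = Add(-3, Add(Mul(1596, Z), -1916)) = Add(-3, Add(-1916, Mul(1596, Z))) = Add(-1919, Mul(1596, Z)))
P = Rational(-1, 377991) (P = Pow(-377991, -1) = Rational(-1, 377991) ≈ -2.6456e-6)
Mul(Pow(Add(-2069978, P), Rational(1, 2)), Pow(Function('R')(-278, 37), -1)) = Mul(Pow(Add(-2069978, Rational(-1, 377991)), Rational(1, 2)), Pow(Add(-1919, Mul(1596, 37)), -1)) = Mul(Pow(Rational(-782433054199, 377991), Rational(1, 2)), Pow(Add(-1919, 59052), -1)) = Mul(Mul(Rational(1, 125997), I, Pow(32861405843303801, Rational(1, 2))), Pow(57133, -1)) = Mul(Mul(Rational(1, 125997), I, Pow(32861405843303801, Rational(1, 2))), Rational(1, 57133)) = Mul(Rational(1, 7198586601), I, Pow(32861405843303801, Rational(1, 2)))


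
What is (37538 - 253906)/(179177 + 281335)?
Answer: -13523/28782 ≈ -0.46984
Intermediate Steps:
(37538 - 253906)/(179177 + 281335) = -216368/460512 = -216368*1/460512 = -13523/28782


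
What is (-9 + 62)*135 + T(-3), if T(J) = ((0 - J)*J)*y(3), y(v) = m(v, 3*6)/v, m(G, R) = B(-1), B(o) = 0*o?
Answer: 7155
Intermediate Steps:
B(o) = 0
m(G, R) = 0
y(v) = 0 (y(v) = 0/v = 0)
T(J) = 0 (T(J) = ((0 - J)*J)*0 = ((-J)*J)*0 = -J²*0 = 0)
(-9 + 62)*135 + T(-3) = (-9 + 62)*135 + 0 = 53*135 + 0 = 7155 + 0 = 7155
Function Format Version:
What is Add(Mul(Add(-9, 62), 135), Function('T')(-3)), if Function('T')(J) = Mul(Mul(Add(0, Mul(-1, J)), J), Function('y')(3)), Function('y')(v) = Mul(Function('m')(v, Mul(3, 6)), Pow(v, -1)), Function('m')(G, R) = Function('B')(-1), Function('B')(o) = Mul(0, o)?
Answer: 7155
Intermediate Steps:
Function('B')(o) = 0
Function('m')(G, R) = 0
Function('y')(v) = 0 (Function('y')(v) = Mul(0, Pow(v, -1)) = 0)
Function('T')(J) = 0 (Function('T')(J) = Mul(Mul(Add(0, Mul(-1, J)), J), 0) = Mul(Mul(Mul(-1, J), J), 0) = Mul(Mul(-1, Pow(J, 2)), 0) = 0)
Add(Mul(Add(-9, 62), 135), Function('T')(-3)) = Add(Mul(Add(-9, 62), 135), 0) = Add(Mul(53, 135), 0) = Add(7155, 0) = 7155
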